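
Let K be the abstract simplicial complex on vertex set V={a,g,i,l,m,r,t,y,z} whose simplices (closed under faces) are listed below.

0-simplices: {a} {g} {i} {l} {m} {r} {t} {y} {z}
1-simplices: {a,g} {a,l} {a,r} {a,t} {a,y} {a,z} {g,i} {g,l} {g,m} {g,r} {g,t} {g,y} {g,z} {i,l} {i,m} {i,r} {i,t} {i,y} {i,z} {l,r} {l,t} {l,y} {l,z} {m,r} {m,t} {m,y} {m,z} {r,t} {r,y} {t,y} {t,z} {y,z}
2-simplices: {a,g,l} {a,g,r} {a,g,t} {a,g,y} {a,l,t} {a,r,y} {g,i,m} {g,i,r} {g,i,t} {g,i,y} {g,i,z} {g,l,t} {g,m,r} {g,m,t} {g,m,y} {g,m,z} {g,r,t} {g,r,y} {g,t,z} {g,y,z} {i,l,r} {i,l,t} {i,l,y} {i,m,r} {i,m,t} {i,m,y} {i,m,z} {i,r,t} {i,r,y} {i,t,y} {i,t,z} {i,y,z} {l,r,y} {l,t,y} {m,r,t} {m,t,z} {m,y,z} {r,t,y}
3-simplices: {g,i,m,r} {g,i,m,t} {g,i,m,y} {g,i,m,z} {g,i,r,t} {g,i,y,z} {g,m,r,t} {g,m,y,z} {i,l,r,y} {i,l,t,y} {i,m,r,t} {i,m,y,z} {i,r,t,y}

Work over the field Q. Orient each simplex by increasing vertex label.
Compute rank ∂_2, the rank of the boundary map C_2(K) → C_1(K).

n_0=9 n_1=32 n_2=38 n_3=13  [Q]
∂1: piv[ag,al,ar,at,ay,az,gi,gm] rk=8  ker:gl,gr,gt,gy,gz,il,im,ir,it,iy,iz,lr,lt,ly,lz,mr,mt,my,mz,rt,ry,ty,tz,yz
∂2: piv[agl,agr,agt,agy,alt,ary,gim,gir,git,giy,giz,gmr,gmt,gmy,gmz,grt,gtz,gyz,ilr,ilt,ily,ity] rk=22  ker:glt,gry,imr,imt,imy,imz,irt,iry,itz,iyz,lry,lty,mrt,mtz,myz,rty
∂3: piv[gimr,gimt,gimy,gimz,girt,giyz,gmrt,gmyz,ilry,ilty,irty] rk=11  ker:imrt,imyz
rk∂_2=22

rank∂_2=22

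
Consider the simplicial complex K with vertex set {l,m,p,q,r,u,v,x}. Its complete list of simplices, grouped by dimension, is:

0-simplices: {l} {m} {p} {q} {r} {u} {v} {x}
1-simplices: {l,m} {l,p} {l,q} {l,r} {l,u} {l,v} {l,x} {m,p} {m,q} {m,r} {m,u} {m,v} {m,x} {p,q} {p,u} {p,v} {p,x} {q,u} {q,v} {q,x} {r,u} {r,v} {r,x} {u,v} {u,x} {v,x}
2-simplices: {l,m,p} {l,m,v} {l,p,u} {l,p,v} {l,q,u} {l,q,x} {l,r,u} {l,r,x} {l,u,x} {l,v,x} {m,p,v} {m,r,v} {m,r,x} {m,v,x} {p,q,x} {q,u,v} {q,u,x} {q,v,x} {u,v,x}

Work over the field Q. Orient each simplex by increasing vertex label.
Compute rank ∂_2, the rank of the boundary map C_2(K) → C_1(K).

rank∂_2=16

n_0=8 n_1=26 n_2=19  [Q]
∂1: piv[lm,lp,lq,lr,lu,lv,lx] rk=7  ker:mp,mq,mr,mu,mv,mx,pq,pu,pv,px,qu,qv,qx,ru,rv,rx,uv,ux,vx
∂2: piv[lmp,lmv,lpu,lpv,lqu,lqx,lru,lrx,lux,lvx,mrv,mrx,mvx,pqx,quv,qvx] rk=16  ker:mpv,qux,uvx
rk∂_2=16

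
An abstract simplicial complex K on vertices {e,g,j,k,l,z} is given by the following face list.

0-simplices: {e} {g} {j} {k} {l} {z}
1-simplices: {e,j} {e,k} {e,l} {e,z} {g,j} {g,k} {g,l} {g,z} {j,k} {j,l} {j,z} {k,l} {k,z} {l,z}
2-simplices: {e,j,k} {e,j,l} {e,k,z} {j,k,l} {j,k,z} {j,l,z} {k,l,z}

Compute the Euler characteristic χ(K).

n_0=6 n_1=14 n_2=7
χ=+6−14+7=-1

χ(K)=-1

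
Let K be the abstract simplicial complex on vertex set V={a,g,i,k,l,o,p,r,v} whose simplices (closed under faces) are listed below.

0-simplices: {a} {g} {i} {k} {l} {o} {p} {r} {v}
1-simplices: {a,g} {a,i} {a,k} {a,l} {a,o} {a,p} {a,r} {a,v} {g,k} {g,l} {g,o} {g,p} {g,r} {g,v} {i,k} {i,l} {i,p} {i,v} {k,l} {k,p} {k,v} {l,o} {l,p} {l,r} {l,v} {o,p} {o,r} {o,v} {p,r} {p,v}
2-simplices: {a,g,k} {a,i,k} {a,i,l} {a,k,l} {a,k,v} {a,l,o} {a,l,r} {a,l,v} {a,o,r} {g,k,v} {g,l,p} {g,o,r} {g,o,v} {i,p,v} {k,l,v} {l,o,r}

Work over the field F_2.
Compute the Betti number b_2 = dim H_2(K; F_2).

n_0=9 n_1=30 n_2=16  [Z2]
∂1: piv[ag,ai,ak,al,ao,ap,ar,av] rk=8  ker:gk,gl,go,gp,gr,gv,ik,il,ip,iv,kl,kp,kv,lo,lp,lr,lv,op,or,ov,pr,pv
∂2: piv[agk,aik,ail,akl,akv,alo,alr,alv,aor,gkv,glp,gor,gov,ipv] rk=14  ker:klv,lor
b_2=(16−14)−0=2

b_2=2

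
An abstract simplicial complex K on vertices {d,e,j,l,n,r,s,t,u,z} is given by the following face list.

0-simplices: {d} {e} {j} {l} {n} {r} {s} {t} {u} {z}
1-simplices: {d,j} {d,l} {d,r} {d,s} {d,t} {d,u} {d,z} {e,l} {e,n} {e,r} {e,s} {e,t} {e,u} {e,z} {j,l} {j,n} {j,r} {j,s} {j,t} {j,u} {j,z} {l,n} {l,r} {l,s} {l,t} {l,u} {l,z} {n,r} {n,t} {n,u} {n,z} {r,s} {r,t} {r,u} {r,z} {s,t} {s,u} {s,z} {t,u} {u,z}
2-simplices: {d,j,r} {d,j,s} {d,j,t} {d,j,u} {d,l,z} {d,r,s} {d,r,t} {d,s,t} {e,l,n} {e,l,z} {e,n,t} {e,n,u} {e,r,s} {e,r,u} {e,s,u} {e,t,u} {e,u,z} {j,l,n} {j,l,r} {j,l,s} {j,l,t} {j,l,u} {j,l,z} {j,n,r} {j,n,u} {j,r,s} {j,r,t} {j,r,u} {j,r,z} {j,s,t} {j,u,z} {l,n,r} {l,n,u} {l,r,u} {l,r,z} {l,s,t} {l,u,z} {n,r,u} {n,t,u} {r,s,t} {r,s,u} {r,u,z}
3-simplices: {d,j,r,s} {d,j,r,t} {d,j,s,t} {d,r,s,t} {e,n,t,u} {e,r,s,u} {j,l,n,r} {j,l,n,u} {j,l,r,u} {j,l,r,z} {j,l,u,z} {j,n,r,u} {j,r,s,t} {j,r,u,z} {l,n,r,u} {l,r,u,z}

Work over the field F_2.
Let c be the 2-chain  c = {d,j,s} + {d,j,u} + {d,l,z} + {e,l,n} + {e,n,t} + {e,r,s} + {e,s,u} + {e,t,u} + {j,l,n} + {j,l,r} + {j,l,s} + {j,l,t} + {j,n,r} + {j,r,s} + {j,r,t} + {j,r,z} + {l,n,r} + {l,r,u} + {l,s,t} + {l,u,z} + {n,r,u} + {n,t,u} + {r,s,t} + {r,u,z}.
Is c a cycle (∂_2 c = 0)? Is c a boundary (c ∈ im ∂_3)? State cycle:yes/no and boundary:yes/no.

n_0=10 n_1=40 n_2=42 n_3=16  [Z2]
∂1: piv[dj,dl,dr,ds,dt,du,dz,el,en] rk=9  ker:er,es,et,eu,ez,jl,jn,jr,js,jt,ju,jz,ln,lr,ls,lt,lu,lz,nr,nt,nu,nz,rs,rt,ru,rz,st,su,sz,tu,uz
∂2: piv[djr,djs,djt,dju,dlz,drs,drt,dst,eln,elz,ent,enu,ers,eru,esu,etu,euz,jln,jlr,jls,jlt,jlu,jlz,jnr,jnu,jru,jrz] rk=27  ker:jrs,jrt,jst,juz,lnr,lnu,lru,lrz,lst,luz,nru,ntu,rst,rsu,ruz
∂3: piv[djrs,djrt,djst,drst,entu,ersu,jlnr,jlnu,jlru,jlrz,jluz,jnru,jruz] rk=13  ker:jrst,lnru,lruz
∂2c = {d,l} + {d,s} + {d,u} + {d,z} + {e,l} + {e,r} + {j,r} + {j,s} + {j,u} + {j,z} + {l,n} + {l,r} + {n,r} + {r,s} + {r,u} + {s,u}

cycle:no boundary:no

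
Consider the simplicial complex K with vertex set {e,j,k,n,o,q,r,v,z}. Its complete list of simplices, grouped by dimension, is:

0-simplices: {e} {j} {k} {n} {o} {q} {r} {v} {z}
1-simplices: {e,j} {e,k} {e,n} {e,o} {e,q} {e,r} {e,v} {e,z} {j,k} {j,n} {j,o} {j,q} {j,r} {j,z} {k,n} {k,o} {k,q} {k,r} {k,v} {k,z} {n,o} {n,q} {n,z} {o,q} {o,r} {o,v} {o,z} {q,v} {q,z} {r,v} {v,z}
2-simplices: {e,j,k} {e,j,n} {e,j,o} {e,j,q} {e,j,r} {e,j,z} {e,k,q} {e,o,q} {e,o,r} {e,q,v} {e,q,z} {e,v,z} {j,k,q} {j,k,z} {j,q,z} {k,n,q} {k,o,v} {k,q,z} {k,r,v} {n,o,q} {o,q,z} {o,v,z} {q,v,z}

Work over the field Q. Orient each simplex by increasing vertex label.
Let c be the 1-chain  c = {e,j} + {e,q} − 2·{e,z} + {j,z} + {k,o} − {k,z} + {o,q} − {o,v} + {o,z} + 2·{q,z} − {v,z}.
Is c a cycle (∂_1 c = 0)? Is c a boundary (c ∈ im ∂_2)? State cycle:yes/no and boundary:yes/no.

n_0=9 n_1=31 n_2=23  [Q]
∂1: piv[ej,ek,en,eo,eq,er,ev,ez] rk=8  ker:jk,jn,jo,jq,jr,jz,kn,ko,kq,kr,kv,kz,no,nq,nz,oq,or,ov,oz,qv,qz,rv,vz
∂2: piv[ejk,ejn,ejo,ejq,ejr,ejz,ekq,eoq,eor,eqv,eqz,evz,jkz,knq,kov,krv,noq,oqz,ovz] rk=19  ker:jkq,jqz,kqz,qvz
∂1c = 0
c vs im∂2: residual ≠ 0 ⇒ not boundary

cycle:yes boundary:no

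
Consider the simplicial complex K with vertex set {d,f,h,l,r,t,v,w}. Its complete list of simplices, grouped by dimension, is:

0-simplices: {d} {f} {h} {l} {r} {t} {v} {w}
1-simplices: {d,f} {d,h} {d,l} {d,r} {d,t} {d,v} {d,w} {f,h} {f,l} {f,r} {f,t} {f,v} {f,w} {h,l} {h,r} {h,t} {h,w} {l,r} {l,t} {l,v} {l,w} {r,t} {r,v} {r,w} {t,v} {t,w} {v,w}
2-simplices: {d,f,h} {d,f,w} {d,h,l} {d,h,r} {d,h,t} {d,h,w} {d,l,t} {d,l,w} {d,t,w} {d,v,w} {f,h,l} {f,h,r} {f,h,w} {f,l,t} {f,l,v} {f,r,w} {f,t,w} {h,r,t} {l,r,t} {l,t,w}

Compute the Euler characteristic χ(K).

n_0=8 n_1=27 n_2=20
χ=+8−27+20=1

χ(K)=1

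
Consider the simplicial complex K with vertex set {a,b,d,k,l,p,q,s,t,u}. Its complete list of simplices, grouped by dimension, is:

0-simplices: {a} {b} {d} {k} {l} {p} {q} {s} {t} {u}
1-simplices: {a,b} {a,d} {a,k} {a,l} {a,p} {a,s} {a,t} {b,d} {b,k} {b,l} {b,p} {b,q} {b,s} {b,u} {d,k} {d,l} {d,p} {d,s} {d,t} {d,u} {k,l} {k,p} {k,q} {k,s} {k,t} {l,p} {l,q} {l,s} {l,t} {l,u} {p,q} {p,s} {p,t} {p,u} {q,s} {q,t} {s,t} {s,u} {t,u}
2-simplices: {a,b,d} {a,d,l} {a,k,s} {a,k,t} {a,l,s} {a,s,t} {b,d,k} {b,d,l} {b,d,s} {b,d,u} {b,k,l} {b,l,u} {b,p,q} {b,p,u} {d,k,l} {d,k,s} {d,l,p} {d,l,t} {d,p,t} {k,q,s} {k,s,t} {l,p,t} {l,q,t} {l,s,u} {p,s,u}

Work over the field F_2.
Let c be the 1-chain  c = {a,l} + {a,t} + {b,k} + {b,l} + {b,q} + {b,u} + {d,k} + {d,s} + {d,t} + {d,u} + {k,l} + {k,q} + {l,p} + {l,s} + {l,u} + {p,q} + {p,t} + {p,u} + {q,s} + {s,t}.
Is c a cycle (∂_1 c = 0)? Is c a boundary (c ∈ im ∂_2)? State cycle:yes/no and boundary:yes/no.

n_0=10 n_1=39 n_2=25  [Z2]
∂1: piv[ab,ad,ak,al,ap,as,at,bq,bu] rk=9  ker:bd,bk,bl,bp,bs,dk,dl,dp,ds,dt,du,kl,kp,kq,ks,kt,lp,lq,ls,lt,lu,pq,ps,pt,pu,qs,qt,st,su,tu
∂2: piv[abd,adl,aks,akt,als,ast,bdk,bdl,bds,bdu,bkl,blu,bpq,bpu,dks,dlp,dlt,dpt,kqs,lqt,lsu,psu] rk=22  ker:dkl,kst,lpt
∂1c = 0
c vs im∂2: reduces to 0 ⇒ boundary

cycle:yes boundary:yes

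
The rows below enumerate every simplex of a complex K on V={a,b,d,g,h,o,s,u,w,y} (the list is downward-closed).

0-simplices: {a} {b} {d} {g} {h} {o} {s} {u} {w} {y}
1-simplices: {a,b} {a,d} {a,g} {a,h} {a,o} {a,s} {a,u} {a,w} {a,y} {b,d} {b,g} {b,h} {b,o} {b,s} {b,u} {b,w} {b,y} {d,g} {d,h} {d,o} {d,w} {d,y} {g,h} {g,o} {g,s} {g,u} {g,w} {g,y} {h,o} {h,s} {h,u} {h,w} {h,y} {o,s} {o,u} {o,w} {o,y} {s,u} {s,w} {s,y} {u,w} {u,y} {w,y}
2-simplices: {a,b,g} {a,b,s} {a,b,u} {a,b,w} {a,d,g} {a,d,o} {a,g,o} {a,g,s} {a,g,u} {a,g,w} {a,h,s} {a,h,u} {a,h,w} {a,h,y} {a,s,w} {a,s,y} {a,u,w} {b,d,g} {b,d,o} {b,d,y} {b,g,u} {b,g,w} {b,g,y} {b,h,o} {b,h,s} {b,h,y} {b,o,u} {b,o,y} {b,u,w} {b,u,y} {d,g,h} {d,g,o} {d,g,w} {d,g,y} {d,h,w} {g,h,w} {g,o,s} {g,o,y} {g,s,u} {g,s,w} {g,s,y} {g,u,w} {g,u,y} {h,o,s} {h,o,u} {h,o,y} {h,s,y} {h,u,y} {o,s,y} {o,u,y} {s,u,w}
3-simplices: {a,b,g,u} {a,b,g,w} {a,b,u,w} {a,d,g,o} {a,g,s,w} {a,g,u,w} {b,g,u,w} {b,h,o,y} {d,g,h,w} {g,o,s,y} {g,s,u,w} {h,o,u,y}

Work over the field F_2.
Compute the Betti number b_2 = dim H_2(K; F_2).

b_2=8

n_0=10 n_1=43 n_2=51 n_3=12  [Z2]
∂1: piv[ab,ad,ag,ah,ao,as,au,aw,ay] rk=9  ker:bd,bg,bh,bo,bs,bu,bw,by,dg,dh,do,dw,dy,gh,go,gs,gu,gw,gy,ho,hs,hu,hw,hy,os,ou,ow,oy,su,sw,sy,uw,uy,wy
∂2: piv[abg,abs,abu,abw,adg,ado,ago,ags,agu,agw,ahs,ahu,ahw,ahy,asw,asy,auw,bdg,bdo,bdy,bgy,bho,bhs,bhy,bou,boy,buy,dgh,dgw,dhw,gos,gsu] rk=32  ker:bgu,bgw,buw,dgo,dgy,ghw,goy,gsw,gsy,guw,guy,hos,hou,hoy,hsy,huy,osy,ouy,suw
∂3: piv[abgu,abgw,abuw,adgo,agsw,aguw,bhoy,dghw,gosy,gsuw,houy] rk=11  ker:bguw
b_2=(51−32)−11=8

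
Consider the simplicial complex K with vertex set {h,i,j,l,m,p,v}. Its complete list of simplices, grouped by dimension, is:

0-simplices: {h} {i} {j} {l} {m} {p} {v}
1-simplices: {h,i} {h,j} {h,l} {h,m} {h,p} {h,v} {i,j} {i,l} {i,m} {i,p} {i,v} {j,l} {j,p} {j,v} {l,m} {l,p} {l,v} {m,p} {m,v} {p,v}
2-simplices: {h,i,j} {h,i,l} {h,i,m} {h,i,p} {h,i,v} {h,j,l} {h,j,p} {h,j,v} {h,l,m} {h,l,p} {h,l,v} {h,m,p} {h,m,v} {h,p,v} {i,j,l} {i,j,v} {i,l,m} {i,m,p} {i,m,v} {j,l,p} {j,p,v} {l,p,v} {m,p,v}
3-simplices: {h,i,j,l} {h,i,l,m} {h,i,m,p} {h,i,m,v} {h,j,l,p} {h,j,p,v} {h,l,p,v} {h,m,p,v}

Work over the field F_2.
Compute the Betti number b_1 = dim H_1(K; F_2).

n_0=7 n_1=20 n_2=23 n_3=8  [Z2]
∂1: piv[hi,hj,hl,hm,hp,hv] rk=6  ker:ij,il,im,ip,iv,jl,jp,jv,lm,lp,lv,mp,mv,pv
∂2: piv[hij,hil,him,hip,hiv,hjl,hjp,hjv,hlm,hlp,hlv,hmp,hmv,hpv] rk=14  ker:ijl,ijv,ilm,imp,imv,jlp,jpv,lpv,mpv
∂3: piv[hijl,hilm,himp,himv,hjlp,hjpv,hlpv,hmpv] rk=8
b_1=(20−6)−14=0

b_1=0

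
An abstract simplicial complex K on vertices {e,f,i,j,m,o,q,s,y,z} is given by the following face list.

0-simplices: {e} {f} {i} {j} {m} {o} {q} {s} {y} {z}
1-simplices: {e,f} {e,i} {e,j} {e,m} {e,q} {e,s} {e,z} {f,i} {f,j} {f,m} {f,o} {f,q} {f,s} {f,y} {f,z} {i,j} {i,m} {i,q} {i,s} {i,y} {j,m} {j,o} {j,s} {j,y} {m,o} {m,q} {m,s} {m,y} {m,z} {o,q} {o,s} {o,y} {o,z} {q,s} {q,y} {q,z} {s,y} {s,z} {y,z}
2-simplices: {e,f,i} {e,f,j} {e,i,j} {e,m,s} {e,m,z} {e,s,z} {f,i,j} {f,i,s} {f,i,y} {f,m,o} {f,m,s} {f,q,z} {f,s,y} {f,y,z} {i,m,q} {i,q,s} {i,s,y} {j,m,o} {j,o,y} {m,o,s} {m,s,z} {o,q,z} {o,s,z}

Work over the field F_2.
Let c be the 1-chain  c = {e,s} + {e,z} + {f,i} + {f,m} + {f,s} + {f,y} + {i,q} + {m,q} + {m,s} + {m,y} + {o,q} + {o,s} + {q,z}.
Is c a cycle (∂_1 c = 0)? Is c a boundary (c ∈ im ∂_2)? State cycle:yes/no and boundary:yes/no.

n_0=10 n_1=39 n_2=23  [Z2]
∂1: piv[ef,ei,ej,em,eq,es,ez,fo,fy] rk=9  ker:fi,fj,fm,fq,fs,fz,ij,im,iq,is,iy,jm,jo,js,jy,mo,mq,ms,my,mz,oq,os,oy,oz,qs,qy,qz,sy,sz,yz
∂2: piv[efi,efj,eij,ems,emz,esz,fis,fiy,fmo,fms,fqz,fsy,fyz,imq,iqs,jmo,joy,mos,oqz,osz] rk=20  ker:fij,isy,msz
∂1c = 0
c vs im∂2: residual ≠ 0 ⇒ not boundary

cycle:yes boundary:no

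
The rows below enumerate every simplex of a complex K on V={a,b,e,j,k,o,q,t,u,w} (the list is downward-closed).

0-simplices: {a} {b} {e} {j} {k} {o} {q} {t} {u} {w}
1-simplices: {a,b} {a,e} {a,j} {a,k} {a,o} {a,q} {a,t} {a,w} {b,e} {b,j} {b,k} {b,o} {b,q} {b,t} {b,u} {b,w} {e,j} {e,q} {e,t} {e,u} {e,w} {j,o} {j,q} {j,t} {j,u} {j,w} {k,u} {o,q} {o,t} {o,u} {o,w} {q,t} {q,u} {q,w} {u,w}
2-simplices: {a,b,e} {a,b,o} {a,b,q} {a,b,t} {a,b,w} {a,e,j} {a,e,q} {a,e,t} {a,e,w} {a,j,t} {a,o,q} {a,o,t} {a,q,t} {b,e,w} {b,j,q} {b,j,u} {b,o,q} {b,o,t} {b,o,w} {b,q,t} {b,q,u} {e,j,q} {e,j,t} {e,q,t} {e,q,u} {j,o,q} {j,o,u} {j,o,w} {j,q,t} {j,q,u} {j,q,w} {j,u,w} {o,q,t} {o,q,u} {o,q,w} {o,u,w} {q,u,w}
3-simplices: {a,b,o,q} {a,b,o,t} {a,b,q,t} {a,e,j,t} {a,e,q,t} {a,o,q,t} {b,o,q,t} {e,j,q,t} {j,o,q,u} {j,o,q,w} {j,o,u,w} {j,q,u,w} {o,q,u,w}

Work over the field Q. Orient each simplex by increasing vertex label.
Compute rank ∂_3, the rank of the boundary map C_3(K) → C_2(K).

n_0=10 n_1=35 n_2=37 n_3=13  [Q]
∂1: piv[ab,ae,aj,ak,ao,aq,at,aw,bu] rk=9  ker:be,bj,bk,bo,bq,bt,bw,ej,eq,et,eu,ew,jo,jq,jt,ju,jw,ku,oq,ot,ou,ow,qt,qu,qw,uw
∂2: piv[abe,abo,abq,abt,abw,aej,aeq,aet,aew,ajt,aoq,aot,aqt,bjq,bju,bow,bqu,ejq,equ,joq,jou,jow,jqw,juw] rk=24  ker:bew,boq,bot,bqt,ejt,eqt,jqt,jqu,oqt,oqu,oqw,ouw,quw
∂3: piv[aboq,abot,abqt,aejt,aeqt,aoqt,ejqt,joqu,joqw,jouw,jquw] rk=11  ker:boqt,oquw
rk∂_3=11

rank∂_3=11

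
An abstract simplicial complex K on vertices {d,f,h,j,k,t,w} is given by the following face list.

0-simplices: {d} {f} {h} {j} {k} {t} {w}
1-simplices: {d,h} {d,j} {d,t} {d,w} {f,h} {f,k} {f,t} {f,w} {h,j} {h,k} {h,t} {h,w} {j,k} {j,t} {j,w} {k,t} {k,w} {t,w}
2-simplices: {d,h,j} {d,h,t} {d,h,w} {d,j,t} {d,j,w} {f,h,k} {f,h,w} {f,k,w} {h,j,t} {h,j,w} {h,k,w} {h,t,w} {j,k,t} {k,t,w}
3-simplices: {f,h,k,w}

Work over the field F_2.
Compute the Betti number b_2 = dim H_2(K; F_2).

n_0=7 n_1=18 n_2=14 n_3=1  [Z2]
∂1: piv[dh,dj,dt,dw,fh,fk] rk=6  ker:ft,fw,hj,hk,ht,hw,jk,jt,jw,kt,kw,tw
∂2: piv[dhj,dht,dhw,djt,djw,fhk,fhw,fkw,htw,jkt,ktw] rk=11  ker:hjt,hjw,hkw
∂3: piv[fhkw] rk=1
b_2=(14−11)−1=2

b_2=2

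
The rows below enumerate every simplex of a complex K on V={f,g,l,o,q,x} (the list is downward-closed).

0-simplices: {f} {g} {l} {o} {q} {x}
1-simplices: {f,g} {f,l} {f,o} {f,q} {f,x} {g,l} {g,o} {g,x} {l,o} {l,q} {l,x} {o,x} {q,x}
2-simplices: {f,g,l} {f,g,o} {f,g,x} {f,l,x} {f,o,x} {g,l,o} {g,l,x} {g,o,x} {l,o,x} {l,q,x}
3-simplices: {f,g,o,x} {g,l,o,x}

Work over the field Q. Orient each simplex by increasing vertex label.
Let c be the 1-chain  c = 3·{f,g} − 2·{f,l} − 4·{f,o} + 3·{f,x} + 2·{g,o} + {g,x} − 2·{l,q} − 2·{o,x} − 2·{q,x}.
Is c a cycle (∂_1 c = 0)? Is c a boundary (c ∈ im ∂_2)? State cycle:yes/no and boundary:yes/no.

cycle:yes boundary:yes

n_0=6 n_1=13 n_2=10 n_3=2  [Q]
∂1: piv[fg,fl,fo,fq,fx] rk=5  ker:gl,go,gx,lo,lq,lx,ox,qx
∂2: piv[fgl,fgo,fgx,flx,fox,glo,lqx] rk=7  ker:glx,gox,lox
∂3: piv[fgox,glox] rk=2
∂1c = 0
c vs im∂2: reduces to 0 ⇒ boundary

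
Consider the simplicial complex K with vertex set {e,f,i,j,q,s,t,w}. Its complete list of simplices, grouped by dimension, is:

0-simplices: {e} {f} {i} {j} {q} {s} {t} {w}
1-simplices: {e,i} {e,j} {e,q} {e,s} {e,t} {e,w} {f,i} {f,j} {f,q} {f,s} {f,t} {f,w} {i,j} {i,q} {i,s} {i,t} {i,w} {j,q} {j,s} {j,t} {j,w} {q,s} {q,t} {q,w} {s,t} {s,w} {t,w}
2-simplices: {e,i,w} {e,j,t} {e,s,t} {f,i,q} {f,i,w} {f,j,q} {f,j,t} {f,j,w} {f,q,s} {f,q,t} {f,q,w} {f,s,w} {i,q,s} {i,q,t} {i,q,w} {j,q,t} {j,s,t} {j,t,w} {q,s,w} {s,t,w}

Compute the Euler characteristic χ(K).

χ(K)=1

n_0=8 n_1=27 n_2=20
χ=+8−27+20=1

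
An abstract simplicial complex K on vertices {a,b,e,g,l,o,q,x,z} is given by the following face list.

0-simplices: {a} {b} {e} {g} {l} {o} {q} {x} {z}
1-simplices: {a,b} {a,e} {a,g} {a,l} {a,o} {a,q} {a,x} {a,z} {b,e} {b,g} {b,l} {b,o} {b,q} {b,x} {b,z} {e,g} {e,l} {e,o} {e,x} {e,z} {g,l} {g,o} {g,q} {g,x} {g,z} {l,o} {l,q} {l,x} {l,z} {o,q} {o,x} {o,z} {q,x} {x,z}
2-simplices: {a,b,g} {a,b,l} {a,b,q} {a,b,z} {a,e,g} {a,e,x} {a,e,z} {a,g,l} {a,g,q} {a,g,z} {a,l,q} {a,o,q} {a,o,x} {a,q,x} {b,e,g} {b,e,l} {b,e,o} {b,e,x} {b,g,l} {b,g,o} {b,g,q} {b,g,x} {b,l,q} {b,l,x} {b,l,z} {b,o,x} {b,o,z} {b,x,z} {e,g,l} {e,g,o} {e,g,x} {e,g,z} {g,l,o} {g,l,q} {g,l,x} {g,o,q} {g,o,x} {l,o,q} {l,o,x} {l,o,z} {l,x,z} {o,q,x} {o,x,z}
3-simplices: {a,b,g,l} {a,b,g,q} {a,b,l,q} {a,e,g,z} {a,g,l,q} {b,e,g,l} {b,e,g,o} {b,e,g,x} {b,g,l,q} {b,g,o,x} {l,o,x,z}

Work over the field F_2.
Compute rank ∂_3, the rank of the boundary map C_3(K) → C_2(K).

n_0=9 n_1=34 n_2=43 n_3=11  [Z2]
∂1: piv[ab,ae,ag,al,ao,aq,ax,az] rk=8  ker:be,bg,bl,bo,bq,bx,bz,eg,el,eo,ex,ez,gl,go,gq,gx,gz,lo,lq,lx,lz,oq,ox,oz,qx,xz
∂2: piv[abg,abl,abq,abz,aeg,aex,aez,agl,agq,agz,alq,aoq,aox,aqx,beg,bel,beo,bex,bgo,bgx,blx,blz,box,boz,bxz,glo] rk=26  ker:bgl,bgq,blq,egl,ego,egx,egz,glq,glx,goq,gox,loq,lox,loz,lxz,oqx,oxz
∂3: piv[abgl,abgq,ablq,aegz,aglq,begl,bego,begx,bgox,loxz] rk=10  ker:bglq
rk∂_3=10

rank∂_3=10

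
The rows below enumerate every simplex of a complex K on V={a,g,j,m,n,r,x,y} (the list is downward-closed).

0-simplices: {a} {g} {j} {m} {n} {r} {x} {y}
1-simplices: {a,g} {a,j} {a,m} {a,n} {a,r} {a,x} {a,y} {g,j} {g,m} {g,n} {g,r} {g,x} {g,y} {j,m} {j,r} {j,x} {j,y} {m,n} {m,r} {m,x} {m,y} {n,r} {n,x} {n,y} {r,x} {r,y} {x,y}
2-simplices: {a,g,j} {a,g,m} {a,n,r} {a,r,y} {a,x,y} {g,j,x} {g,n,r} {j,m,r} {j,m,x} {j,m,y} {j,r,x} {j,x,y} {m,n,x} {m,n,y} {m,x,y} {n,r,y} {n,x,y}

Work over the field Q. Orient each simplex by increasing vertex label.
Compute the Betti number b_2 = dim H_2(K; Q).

b_2=2

n_0=8 n_1=27 n_2=17  [Q]
∂1: piv[ag,aj,am,an,ar,ax,ay] rk=7  ker:gj,gm,gn,gr,gx,gy,jm,jr,jx,jy,mn,mr,mx,my,nr,nx,ny,rx,ry,xy
∂2: piv[agj,agm,anr,ary,axy,gjx,gnr,jmr,jmx,jmy,jrx,jxy,mnx,mny,nry] rk=15  ker:mxy,nxy
b_2=(17−15)−0=2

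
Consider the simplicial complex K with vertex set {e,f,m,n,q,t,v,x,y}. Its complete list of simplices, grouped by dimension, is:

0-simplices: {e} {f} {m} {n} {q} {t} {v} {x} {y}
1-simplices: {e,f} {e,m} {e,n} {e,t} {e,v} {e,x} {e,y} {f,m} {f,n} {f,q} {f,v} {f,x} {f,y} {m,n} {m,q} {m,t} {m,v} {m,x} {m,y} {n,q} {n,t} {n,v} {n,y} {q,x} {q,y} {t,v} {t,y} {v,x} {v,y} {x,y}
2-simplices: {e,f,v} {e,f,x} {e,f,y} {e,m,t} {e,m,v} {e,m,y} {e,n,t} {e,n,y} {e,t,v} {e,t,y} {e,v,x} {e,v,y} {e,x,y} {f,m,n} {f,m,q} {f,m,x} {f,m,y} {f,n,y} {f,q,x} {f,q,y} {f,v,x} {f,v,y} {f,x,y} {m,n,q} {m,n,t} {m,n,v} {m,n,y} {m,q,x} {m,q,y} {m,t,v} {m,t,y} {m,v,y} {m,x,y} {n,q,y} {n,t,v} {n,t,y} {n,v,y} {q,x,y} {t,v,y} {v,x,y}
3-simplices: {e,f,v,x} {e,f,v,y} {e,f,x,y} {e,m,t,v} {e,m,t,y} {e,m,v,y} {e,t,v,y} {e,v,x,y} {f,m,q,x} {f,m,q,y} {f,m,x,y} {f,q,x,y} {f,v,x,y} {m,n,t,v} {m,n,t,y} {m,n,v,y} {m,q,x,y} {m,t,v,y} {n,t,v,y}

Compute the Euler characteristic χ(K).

n_0=9 n_1=30 n_2=40 n_3=19
χ=+9−30+40−19=0

χ(K)=0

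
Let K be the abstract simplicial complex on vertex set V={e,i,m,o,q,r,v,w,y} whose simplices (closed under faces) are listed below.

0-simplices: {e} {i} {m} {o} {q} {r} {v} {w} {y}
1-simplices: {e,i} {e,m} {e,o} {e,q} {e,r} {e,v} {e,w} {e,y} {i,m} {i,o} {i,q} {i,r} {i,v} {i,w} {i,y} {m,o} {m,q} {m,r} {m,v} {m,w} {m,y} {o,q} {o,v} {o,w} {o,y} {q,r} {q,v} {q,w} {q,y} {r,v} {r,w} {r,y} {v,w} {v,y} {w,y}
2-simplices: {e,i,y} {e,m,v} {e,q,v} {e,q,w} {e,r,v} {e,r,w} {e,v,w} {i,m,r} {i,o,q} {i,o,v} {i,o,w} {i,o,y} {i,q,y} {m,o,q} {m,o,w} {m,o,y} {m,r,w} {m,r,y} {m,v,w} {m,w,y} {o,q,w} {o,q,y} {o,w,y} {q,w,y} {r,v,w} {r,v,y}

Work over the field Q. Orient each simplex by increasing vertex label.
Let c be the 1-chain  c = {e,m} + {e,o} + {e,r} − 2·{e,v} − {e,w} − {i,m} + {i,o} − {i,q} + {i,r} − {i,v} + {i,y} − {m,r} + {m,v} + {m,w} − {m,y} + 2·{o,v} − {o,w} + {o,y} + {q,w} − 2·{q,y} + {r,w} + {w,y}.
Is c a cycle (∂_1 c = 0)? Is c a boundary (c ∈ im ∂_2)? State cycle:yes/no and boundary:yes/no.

n_0=9 n_1=35 n_2=26  [Q]
∂1: piv[ei,em,eo,eq,er,ev,ew,ey] rk=8  ker:im,io,iq,ir,iv,iw,iy,mo,mq,mr,mv,mw,my,oq,ov,ow,oy,qr,qv,qw,qy,rv,rw,ry,vw,vy,wy
∂2: piv[eiy,emv,eqv,eqw,erv,erw,evw,imr,ioq,iov,iow,ioy,iqy,moq,mow,moy,mrw,mry,mvw,mwy,oqw,rvy] rk=22  ker:oqy,owy,qwy,rvw
∂1c = 0
c vs im∂2: residual ≠ 0 ⇒ not boundary

cycle:yes boundary:no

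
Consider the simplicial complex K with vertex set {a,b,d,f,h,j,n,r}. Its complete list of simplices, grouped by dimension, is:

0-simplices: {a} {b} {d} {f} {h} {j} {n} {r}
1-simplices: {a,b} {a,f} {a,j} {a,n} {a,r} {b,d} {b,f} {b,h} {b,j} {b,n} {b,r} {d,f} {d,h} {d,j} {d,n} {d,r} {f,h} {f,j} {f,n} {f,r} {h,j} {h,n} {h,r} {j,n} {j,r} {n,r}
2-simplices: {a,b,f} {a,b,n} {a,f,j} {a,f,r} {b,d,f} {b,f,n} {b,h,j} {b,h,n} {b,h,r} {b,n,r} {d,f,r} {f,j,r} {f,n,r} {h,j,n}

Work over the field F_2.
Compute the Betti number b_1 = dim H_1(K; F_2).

b_1=5

n_0=8 n_1=26 n_2=14  [Z2]
∂1: piv[ab,af,aj,an,ar,bd,bh] rk=7  ker:bf,bj,bn,br,df,dh,dj,dn,dr,fh,fj,fn,fr,hj,hn,hr,jn,jr,nr
∂2: piv[abf,abn,afj,afr,bdf,bfn,bhj,bhn,bhr,bnr,dfr,fjr,fnr,hjn] rk=14
b_1=(26−7)−14=5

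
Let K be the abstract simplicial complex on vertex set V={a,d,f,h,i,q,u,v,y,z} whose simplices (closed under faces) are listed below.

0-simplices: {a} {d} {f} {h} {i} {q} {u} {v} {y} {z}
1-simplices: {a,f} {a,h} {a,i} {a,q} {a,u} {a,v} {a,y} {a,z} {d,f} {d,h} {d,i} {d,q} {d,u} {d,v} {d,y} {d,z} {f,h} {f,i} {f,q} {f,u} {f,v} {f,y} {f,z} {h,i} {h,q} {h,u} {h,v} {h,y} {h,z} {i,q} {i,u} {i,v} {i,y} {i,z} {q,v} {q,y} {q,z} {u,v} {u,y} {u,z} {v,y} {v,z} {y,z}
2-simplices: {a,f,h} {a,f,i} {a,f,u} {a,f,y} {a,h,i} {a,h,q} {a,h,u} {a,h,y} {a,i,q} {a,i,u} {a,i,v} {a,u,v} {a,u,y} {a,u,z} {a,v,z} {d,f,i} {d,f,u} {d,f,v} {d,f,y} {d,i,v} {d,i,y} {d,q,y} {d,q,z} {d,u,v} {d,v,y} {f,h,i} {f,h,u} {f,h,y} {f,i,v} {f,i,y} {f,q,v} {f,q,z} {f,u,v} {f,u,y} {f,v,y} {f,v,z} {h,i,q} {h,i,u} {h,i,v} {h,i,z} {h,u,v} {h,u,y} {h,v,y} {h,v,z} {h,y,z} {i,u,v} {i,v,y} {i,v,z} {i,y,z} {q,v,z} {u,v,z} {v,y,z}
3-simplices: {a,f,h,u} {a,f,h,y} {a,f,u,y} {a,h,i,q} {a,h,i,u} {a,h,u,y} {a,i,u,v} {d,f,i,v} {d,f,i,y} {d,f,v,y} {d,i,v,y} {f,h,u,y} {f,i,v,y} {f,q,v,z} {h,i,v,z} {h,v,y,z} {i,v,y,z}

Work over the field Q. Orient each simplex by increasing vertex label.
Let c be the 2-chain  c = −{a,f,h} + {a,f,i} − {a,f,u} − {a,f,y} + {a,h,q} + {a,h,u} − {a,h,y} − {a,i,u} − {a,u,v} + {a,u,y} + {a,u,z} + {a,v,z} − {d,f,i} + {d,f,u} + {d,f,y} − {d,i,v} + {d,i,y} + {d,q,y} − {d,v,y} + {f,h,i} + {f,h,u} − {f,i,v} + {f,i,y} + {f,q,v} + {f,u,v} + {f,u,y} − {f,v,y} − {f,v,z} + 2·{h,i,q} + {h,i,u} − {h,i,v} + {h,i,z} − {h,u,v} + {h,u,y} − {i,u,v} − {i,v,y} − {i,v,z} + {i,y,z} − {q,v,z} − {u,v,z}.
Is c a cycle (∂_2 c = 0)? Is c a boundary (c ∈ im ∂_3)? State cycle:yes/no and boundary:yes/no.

n_0=10 n_1=43 n_2=52 n_3=17  [Q]
∂1: piv[af,ah,ai,aq,au,av,ay,az,df] rk=9  ker:dh,di,dq,du,dv,dy,dz,fh,fi,fq,fu,fv,fy,fz,hi,hq,hu,hv,hy,hz,iq,iu,iv,iy,iz,qv,qy,qz,uv,uy,uz,vy,vz,yz
∂2: piv[afh,afi,afu,afy,ahi,ahq,ahu,ahy,aiq,aiu,aiv,auv,auy,auz,avz,dfi,dfu,dfv,dfy,div,diy,dqy,dqz,dvy,fqv,fqz,fvz,hiv,hiz,hvz,hyz] rk=31  ker:duv,fhi,fhu,fhy,fiv,fiy,fuv,fuy,fvy,hiq,hiu,huv,huy,hvy,iuv,ivy,ivz,iyz,qvz,uvz,vyz
∂3: piv[afhu,afhy,afuy,ahiq,ahiu,ahuy,aiuv,dfiv,dfiy,dfvy,divy,fqvz,hivz,hvyz,ivyz] rk=15  ker:fhuy,fivy
∂2c = −2·{a,f} + 2·{a,h} − 2·{a,i} − {a,q} + 2·{a,u} + 2·{a,v} + {a,y} − 2·{a,z} + {d,f} + {d,i} + {d,q} − {d,u} − 2·{d,y} + {f,h} − {f,i} + {f,q} + {f,u} − 3·{f,v} − {f,y} + {f,z} + 4·{h,i} − {h,q} + {h,u} + 2·{h,v} − 2·{h,y} − {h,z} + 2·{i,q} − {i,u} − 4·{i,v} + 4·{i,y} + {i,z} + {q,y} + {q,z} − 3·{u,v} + 3·{u,y} + 2·{u,z} − 3·{v,y} − 3·{v,z} + {y,z}

cycle:no boundary:no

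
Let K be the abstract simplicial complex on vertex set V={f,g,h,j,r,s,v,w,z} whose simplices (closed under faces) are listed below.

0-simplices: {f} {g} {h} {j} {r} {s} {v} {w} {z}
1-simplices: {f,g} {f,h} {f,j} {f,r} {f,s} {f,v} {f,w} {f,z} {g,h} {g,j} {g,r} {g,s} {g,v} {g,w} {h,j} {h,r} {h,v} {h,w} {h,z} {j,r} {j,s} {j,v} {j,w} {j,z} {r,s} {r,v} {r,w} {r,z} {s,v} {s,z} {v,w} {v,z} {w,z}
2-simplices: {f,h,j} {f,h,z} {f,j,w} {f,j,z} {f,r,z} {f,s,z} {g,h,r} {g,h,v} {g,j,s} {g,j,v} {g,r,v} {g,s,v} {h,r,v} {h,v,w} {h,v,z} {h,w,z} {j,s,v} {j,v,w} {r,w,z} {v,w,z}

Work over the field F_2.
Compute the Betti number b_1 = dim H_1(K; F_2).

n_0=9 n_1=33 n_2=20  [Z2]
∂1: piv[fg,fh,fj,fr,fs,fv,fw,fz] rk=8  ker:gh,gj,gr,gs,gv,gw,hj,hr,hv,hw,hz,jr,js,jv,jw,jz,rs,rv,rw,rz,sv,sz,vw,vz,wz
∂2: piv[fhj,fhz,fjw,fjz,frz,fsz,ghr,ghv,gjs,gjv,grv,gsv,hvw,hvz,hwz,jvw,rwz] rk=17  ker:hrv,jsv,vwz
b_1=(33−8)−17=8

b_1=8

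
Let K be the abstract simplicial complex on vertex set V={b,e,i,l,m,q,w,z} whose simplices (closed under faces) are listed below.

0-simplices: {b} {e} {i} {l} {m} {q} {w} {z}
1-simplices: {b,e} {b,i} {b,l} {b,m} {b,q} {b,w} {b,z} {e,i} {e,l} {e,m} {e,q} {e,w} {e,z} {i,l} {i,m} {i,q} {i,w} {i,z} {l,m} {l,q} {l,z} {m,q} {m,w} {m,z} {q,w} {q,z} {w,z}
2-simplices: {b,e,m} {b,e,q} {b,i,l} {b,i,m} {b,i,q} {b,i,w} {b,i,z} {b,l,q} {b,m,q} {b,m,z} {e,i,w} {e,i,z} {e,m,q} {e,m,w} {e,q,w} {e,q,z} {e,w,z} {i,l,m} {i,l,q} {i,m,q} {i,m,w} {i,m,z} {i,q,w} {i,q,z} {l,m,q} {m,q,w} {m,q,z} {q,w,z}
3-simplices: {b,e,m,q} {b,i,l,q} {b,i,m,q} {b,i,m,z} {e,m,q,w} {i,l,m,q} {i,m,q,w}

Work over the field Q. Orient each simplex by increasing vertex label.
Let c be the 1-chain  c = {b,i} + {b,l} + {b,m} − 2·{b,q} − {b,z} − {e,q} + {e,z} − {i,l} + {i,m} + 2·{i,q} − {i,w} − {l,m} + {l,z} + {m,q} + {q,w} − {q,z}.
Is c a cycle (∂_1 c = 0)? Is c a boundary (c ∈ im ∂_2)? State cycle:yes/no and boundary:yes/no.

n_0=8 n_1=27 n_2=28 n_3=7  [Q]
∂1: piv[be,bi,bl,bm,bq,bw,bz] rk=7  ker:ei,el,em,eq,ew,ez,il,im,iq,iw,iz,lm,lq,lz,mq,mw,mz,qw,qz,wz
∂2: piv[bem,beq,bil,bim,biq,biw,biz,blq,bmq,bmz,eiw,eiz,emw,eqw,eqz,ewz,ilm,imw] rk=18  ker:emq,ilq,imq,imz,iqw,iqz,lmq,mqw,mqz,qwz
∂3: piv[bemq,bilq,bimq,bimz,emqw,ilmq,imqw] rk=7
∂1c = 0
c vs im∂2: residual ≠ 0 ⇒ not boundary

cycle:yes boundary:no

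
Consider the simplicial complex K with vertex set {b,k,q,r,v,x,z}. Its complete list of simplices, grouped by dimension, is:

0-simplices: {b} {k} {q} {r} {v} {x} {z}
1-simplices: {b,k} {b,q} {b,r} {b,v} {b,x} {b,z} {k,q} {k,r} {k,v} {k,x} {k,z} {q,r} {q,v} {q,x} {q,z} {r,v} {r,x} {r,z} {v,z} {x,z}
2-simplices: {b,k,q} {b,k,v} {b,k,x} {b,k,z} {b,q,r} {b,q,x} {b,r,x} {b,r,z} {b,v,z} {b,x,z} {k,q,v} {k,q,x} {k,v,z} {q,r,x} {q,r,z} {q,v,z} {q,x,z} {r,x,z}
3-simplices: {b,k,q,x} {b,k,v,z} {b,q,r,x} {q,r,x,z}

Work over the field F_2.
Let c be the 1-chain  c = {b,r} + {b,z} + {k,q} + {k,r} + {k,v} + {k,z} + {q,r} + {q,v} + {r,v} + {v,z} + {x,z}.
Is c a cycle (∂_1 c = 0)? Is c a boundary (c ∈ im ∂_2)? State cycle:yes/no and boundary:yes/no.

cycle:no boundary:no

n_0=7 n_1=20 n_2=18 n_3=4  [Z2]
∂1: piv[bk,bq,br,bv,bx,bz] rk=6  ker:kq,kr,kv,kx,kz,qr,qv,qx,qz,rv,rx,rz,vz,xz
∂2: piv[bkq,bkv,bkx,bkz,bqr,bqx,brx,brz,bvz,bxz,kqv,qrz] rk=12  ker:kqx,kvz,qrx,qvz,qxz,rxz
∂3: piv[bkqx,bkvz,bqrx,qrxz] rk=4
∂1c = {q} + {x}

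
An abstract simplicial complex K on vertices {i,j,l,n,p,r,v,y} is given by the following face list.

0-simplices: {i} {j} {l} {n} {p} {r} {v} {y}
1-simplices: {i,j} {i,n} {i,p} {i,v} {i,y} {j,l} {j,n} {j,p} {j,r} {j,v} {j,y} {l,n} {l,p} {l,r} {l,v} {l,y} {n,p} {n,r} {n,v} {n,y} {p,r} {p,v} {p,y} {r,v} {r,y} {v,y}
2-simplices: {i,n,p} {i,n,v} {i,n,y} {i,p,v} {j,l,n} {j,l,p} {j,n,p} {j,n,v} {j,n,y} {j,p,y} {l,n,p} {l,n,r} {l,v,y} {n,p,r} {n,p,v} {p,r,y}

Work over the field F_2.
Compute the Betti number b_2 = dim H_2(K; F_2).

b_2=2

n_0=8 n_1=26 n_2=16  [Z2]
∂1: piv[ij,in,ip,iv,iy,jl,jr] rk=7  ker:jn,jp,jv,jy,ln,lp,lr,lv,ly,np,nr,nv,ny,pr,pv,py,rv,ry,vy
∂2: piv[inp,inv,iny,ipv,jln,jlp,jnp,jnv,jny,jpy,lnr,lvy,npr,pry] rk=14  ker:lnp,npv
b_2=(16−14)−0=2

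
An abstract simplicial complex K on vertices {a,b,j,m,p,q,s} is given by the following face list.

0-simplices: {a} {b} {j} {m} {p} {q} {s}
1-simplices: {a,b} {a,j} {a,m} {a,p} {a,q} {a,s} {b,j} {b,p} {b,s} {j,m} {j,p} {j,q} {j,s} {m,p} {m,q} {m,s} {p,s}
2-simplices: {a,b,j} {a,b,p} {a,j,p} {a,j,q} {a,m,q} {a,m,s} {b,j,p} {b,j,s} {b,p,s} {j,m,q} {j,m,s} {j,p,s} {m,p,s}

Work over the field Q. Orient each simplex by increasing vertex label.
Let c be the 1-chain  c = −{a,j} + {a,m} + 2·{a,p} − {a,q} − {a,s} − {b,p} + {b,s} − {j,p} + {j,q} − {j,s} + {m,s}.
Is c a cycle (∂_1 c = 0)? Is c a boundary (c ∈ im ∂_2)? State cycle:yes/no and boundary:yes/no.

cycle:yes boundary:yes

n_0=7 n_1=17 n_2=13  [Q]
∂1: piv[ab,aj,am,ap,aq,as] rk=6  ker:bj,bp,bs,jm,jp,jq,js,mp,mq,ms,ps
∂2: piv[abj,abp,ajp,ajq,amq,ams,bjs,bps,jmq,jms,mps] rk=11  ker:bjp,jps
∂1c = 0
c vs im∂2: reduces to 0 ⇒ boundary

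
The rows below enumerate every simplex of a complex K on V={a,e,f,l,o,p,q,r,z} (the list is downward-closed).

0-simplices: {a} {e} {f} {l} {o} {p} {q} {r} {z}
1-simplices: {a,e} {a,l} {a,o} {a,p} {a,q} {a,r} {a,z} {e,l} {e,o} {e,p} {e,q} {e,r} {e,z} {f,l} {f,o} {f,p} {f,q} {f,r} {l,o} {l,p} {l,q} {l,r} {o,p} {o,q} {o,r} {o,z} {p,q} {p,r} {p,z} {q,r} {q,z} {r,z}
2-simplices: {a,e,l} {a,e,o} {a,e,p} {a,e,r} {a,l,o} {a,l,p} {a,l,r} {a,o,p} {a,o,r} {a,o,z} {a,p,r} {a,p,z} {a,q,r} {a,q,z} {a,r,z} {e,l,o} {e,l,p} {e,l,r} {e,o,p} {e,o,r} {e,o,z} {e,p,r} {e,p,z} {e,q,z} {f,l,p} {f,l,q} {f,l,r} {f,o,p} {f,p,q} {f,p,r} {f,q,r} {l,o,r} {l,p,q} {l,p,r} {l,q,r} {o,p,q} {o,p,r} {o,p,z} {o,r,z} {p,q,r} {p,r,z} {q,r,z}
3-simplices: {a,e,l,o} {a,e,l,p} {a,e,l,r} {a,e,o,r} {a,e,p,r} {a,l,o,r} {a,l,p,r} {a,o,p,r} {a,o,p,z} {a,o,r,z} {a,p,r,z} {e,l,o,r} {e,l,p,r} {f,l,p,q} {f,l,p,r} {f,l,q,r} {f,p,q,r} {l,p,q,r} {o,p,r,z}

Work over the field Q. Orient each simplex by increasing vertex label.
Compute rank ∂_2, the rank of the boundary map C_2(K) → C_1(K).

rank∂_2=24

n_0=9 n_1=32 n_2=42 n_3=19  [Q]
∂1: piv[ae,al,ao,ap,aq,ar,az,fl] rk=8  ker:el,eo,ep,eq,er,ez,fo,fp,fq,fr,lo,lp,lq,lr,op,oq,or,oz,pq,pr,pz,qr,qz,rz
∂2: piv[ael,aeo,aep,aer,alo,alp,alr,aop,aor,aoz,apr,apz,aqr,aqz,arz,eoz,eqz,flp,flq,flr,fop,fpq,fqr,opq] rk=24  ker:elo,elp,elr,eop,eor,epr,epz,fpr,lor,lpq,lpr,lqr,opr,opz,orz,pqr,prz,qrz
∂3: piv[aelo,aelp,aelr,aeor,aepr,alor,alpr,aopr,aopz,aorz,aprz,flpq,flpr,flqr,fpqr] rk=15  ker:elor,elpr,lpqr,oprz
rk∂_2=24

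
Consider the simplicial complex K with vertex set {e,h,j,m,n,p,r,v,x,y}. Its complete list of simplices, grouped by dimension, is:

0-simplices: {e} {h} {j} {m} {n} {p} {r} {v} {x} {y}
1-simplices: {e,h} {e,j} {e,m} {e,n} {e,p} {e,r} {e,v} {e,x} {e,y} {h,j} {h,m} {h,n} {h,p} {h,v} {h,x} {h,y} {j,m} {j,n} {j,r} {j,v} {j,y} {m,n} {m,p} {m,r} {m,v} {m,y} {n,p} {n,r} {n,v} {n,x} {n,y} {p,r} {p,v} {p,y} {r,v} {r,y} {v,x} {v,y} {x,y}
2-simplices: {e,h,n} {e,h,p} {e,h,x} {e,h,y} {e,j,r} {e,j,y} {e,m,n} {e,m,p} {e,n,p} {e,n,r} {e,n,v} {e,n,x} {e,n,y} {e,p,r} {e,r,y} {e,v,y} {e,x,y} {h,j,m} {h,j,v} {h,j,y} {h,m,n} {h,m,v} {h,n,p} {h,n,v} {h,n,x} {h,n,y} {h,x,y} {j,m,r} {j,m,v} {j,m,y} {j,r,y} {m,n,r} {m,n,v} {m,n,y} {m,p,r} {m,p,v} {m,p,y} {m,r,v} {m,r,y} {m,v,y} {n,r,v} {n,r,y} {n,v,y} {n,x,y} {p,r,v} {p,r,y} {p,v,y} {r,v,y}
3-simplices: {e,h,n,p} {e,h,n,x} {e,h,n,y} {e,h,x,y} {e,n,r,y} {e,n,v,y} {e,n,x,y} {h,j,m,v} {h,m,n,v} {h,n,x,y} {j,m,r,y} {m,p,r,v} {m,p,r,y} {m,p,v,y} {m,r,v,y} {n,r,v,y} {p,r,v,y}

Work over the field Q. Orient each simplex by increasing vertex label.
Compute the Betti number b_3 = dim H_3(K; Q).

n_0=10 n_1=39 n_2=48 n_3=17  [Q]
∂1: piv[eh,ej,em,en,ep,er,ev,ex,ey] rk=9  ker:hj,hm,hn,hp,hv,hx,hy,jm,jn,jr,jv,jy,mn,mp,mr,mv,my,np,nr,nv,nx,ny,pr,pv,py,rv,ry,vx,vy,xy
∂2: piv[ehn,ehp,ehx,ehy,ejr,ejy,emn,emp,enp,enr,env,enx,eny,epr,ery,evy,exy,hjm,hjv,hjy,hmn,hmv,hnv,jmr,jmy,mpv,mpy,mrv] rk=28  ker:hnp,hnx,hny,hxy,jmv,jry,mnr,mnv,mny,mpr,mry,mvy,nrv,nry,nvy,nxy,prv,pry,pvy,rvy
∂3: piv[ehnp,ehnx,ehny,ehxy,enry,envy,enxy,hjmv,hmnv,jmry,mprv,mpry,mpvy,mrvy,nrvy] rk=15  ker:hnxy,prvy
b_3=(17−15)−0=2

b_3=2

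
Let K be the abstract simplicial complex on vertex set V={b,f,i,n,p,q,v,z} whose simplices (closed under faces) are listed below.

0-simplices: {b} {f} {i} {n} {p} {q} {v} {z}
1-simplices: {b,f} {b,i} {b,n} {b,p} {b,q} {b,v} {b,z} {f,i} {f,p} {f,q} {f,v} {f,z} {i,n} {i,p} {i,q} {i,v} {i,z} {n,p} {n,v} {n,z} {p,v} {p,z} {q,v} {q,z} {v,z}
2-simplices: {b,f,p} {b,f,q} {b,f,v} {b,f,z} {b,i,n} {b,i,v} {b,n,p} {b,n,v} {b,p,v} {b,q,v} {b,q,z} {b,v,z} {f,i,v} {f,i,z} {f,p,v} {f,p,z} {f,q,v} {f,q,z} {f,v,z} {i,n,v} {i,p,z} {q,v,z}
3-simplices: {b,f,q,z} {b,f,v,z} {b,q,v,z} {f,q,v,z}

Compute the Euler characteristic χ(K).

χ(K)=1

n_0=8 n_1=25 n_2=22 n_3=4
χ=+8−25+22−4=1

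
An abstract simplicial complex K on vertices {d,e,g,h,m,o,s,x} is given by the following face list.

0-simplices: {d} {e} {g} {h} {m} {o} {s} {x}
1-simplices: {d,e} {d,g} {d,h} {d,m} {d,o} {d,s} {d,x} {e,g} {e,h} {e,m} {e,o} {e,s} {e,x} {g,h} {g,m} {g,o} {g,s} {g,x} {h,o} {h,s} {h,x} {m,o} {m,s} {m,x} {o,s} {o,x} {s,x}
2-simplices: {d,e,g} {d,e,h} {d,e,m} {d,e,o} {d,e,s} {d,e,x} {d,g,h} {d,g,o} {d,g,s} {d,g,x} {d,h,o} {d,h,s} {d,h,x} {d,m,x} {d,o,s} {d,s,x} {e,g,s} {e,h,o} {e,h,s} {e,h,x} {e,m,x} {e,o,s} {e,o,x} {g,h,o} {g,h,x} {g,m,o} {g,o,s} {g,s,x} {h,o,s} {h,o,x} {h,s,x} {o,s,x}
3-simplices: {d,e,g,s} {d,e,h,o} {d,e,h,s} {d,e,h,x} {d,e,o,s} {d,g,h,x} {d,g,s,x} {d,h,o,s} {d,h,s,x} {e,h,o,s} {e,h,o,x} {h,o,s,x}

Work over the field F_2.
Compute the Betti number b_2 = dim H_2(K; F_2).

b_2=3

n_0=8 n_1=27 n_2=32 n_3=12  [Z2]
∂1: piv[de,dg,dh,dm,do,ds,dx] rk=7  ker:eg,eh,em,eo,es,ex,gh,gm,go,gs,gx,ho,hs,hx,mo,ms,mx,os,ox,sx
∂2: piv[deg,deh,dem,deo,des,dex,dgh,dgo,dgs,dgx,dho,dhs,dhx,dmx,dos,dsx,eox,gmo] rk=18  ker:egs,eho,ehs,ehx,emx,eos,gho,ghx,gos,gsx,hos,hox,hsx,osx
∂3: piv[degs,deho,dehs,dehx,deos,dghx,dgsx,dhos,dhsx,ehox,hosx] rk=11  ker:ehos
b_2=(32−18)−11=3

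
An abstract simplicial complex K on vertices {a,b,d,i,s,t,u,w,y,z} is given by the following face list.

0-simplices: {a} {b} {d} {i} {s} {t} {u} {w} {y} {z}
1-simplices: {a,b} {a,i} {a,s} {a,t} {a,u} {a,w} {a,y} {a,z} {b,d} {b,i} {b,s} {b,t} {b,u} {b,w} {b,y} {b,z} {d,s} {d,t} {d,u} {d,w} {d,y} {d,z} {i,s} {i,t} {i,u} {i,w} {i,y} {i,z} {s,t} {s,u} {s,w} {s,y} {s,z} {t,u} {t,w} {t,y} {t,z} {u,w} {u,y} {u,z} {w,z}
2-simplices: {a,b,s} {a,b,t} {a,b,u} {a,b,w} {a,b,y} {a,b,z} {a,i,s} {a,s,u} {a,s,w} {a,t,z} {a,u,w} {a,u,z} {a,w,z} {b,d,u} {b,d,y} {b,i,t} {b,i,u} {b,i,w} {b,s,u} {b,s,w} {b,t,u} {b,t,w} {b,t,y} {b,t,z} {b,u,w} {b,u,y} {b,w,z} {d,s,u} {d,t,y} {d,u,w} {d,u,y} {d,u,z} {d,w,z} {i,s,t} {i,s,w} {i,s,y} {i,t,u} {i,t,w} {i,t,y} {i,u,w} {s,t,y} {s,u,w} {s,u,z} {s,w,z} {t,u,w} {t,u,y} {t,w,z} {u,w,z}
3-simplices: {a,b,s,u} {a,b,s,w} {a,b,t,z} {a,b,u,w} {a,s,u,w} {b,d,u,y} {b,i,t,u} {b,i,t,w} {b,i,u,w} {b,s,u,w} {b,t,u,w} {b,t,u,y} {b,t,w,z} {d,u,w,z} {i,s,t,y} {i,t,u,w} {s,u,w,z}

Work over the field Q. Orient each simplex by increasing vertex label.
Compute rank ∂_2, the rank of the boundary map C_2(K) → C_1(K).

rank∂_2=31

n_0=10 n_1=41 n_2=48 n_3=17  [Q]
∂1: piv[ab,ai,as,at,au,aw,ay,az,bd] rk=9  ker:bi,bs,bt,bu,bw,by,bz,ds,dt,du,dw,dy,dz,is,it,iu,iw,iy,iz,st,su,sw,sy,sz,tu,tw,ty,tz,uw,uy,uz,wz
∂2: piv[abs,abt,abu,abw,aby,abz,ais,asu,asw,atz,auw,auz,awz,bdu,bdy,bit,biu,biw,btu,btw,bty,buy,dsu,dty,duw,duz,ist,isw,isy,ity,suz] rk=31  ker:bsu,bsw,btz,buw,bwz,duy,dwz,itu,itw,iuw,sty,suw,swz,tuw,tuy,twz,uwz
∂3: piv[absu,absw,abtz,abuw,asuw,bduy,bitu,bitw,biuw,btuw,btuy,btwz,duwz,isty,suwz] rk=15  ker:bsuw,ituw
rk∂_2=31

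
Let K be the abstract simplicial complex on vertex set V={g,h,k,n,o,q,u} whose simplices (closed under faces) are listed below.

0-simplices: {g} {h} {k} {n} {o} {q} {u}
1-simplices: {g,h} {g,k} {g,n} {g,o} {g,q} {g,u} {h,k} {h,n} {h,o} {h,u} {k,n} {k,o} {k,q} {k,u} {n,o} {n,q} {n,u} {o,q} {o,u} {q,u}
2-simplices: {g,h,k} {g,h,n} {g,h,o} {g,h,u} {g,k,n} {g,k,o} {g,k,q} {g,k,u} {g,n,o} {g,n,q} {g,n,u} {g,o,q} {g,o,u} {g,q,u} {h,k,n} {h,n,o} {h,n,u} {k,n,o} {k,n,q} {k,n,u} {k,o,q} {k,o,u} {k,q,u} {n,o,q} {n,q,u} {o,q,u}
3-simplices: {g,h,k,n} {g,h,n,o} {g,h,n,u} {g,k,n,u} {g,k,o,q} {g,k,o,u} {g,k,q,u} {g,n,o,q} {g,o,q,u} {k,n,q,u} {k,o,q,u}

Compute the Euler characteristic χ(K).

n_0=7 n_1=20 n_2=26 n_3=11
χ=+7−20+26−11=2

χ(K)=2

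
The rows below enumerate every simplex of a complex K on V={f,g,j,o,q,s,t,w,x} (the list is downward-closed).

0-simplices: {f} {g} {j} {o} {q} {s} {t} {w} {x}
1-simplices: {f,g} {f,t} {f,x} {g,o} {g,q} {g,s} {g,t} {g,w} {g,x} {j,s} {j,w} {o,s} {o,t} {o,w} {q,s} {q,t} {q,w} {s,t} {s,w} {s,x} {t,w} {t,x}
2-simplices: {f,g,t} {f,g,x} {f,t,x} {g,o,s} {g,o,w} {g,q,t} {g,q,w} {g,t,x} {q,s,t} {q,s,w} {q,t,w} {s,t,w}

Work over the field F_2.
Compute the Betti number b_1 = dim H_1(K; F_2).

n_0=9 n_1=22 n_2=12  [Z2]
∂1: piv[fg,ft,fx,go,gq,gs,gw,js] rk=8  ker:gt,gx,jw,os,ot,ow,qs,qt,qw,st,sw,sx,tw,tx
∂2: piv[fgt,fgx,ftx,gos,gow,gqt,gqw,qst,qsw,qtw] rk=10  ker:gtx,stw
b_1=(22−8)−10=4

b_1=4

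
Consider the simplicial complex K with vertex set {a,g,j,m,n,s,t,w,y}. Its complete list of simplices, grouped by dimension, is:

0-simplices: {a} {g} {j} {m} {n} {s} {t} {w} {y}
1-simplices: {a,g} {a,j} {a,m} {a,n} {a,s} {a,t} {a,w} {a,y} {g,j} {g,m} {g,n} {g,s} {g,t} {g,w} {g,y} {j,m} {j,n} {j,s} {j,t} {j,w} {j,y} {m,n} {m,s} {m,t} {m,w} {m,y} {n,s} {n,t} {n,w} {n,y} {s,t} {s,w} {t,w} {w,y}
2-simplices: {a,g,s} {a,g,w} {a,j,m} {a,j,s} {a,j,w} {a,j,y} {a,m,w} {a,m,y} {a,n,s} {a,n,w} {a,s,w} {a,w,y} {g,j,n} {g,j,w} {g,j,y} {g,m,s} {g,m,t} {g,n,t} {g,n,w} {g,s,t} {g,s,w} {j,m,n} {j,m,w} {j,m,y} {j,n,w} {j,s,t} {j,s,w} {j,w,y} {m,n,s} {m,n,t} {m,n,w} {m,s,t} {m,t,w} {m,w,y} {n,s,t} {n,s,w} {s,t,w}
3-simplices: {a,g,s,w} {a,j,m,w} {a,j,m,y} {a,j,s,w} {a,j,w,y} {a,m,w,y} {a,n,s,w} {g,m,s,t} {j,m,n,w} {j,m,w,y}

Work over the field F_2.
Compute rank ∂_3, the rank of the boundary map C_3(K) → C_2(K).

rank∂_3=9

n_0=9 n_1=34 n_2=37 n_3=10  [Z2]
∂1: piv[ag,aj,am,an,as,at,aw,ay] rk=8  ker:gj,gm,gn,gs,gt,gw,gy,jm,jn,js,jt,jw,jy,mn,ms,mt,mw,my,ns,nt,nw,ny,st,sw,tw,wy
∂2: piv[ags,agw,ajm,ajs,ajw,ajy,amw,amy,ans,anw,asw,awy,gjn,gjw,gjy,gms,gmt,gnt,gnw,gst,jmn,jst,mns,mtw] rk=24  ker:gsw,jmw,jmy,jnw,jsw,jwy,mnt,mnw,mst,mwy,nst,nsw,stw
∂3: piv[agsw,ajmw,ajmy,ajsw,ajwy,amwy,answ,gmst,jmnw] rk=9  ker:jmwy
rk∂_3=9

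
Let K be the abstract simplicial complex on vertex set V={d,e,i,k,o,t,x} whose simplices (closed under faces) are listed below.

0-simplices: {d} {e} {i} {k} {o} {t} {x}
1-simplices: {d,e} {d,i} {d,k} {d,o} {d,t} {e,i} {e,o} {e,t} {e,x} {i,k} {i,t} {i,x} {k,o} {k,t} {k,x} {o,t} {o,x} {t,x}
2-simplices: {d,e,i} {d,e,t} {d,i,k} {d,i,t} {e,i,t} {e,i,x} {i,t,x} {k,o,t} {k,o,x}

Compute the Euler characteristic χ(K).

χ(K)=-2

n_0=7 n_1=18 n_2=9
χ=+7−18+9=-2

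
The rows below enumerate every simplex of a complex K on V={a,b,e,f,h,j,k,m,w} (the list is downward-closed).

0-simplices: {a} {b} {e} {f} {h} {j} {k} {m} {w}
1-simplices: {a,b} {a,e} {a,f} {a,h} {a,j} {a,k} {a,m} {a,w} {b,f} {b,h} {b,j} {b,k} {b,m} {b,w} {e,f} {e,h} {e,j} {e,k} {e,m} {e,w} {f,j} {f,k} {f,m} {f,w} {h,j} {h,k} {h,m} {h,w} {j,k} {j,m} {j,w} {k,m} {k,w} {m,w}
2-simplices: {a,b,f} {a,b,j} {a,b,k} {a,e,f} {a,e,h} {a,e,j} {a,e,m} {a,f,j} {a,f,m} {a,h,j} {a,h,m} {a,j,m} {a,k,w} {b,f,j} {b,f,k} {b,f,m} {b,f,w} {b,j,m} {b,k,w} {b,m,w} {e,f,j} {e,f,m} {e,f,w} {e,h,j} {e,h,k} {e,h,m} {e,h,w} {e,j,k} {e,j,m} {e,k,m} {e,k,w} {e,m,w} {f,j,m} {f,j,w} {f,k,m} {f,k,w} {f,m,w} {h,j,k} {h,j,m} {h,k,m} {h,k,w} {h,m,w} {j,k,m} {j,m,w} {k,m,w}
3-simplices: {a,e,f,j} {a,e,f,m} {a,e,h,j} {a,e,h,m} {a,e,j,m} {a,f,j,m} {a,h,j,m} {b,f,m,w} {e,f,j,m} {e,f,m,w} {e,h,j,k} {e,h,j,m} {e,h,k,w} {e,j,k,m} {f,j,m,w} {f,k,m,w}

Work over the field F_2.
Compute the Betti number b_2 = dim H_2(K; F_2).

n_0=9 n_1=34 n_2=45 n_3=16  [Z2]
∂1: piv[ab,ae,af,ah,aj,ak,am,aw] rk=8  ker:bf,bh,bj,bk,bm,bw,ef,eh,ej,ek,em,ew,fj,fk,fm,fw,hj,hk,hm,hw,jk,jm,jw,km,kw,mw
∂2: piv[abf,abj,abk,aef,aeh,aej,aem,afj,afm,ahj,ahm,ajm,akw,bfk,bfm,bfw,bkw,bmw,efw,ehk,ehw,ejk,ekm,ekw,fjw] rk=25  ker:bfj,bjm,efj,efm,ehj,ehm,ejm,emw,fjm,fkm,fkw,fmw,hjk,hjm,hkm,hkw,hmw,jkm,jmw,kmw
∂3: piv[aefj,aefm,aehj,aehm,aejm,afjm,ahjm,bfmw,efmw,ehjk,ehkw,ejkm,fjmw,fkmw] rk=14  ker:efjm,ehjm
b_2=(45−25)−14=6

b_2=6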